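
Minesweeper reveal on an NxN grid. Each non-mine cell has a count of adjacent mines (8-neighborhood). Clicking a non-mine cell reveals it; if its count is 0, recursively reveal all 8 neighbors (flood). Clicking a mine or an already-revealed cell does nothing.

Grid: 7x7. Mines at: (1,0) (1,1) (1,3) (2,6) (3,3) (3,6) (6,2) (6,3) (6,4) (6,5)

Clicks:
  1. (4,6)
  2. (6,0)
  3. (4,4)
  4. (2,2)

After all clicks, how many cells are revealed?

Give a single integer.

Click 1 (4,6) count=1: revealed 1 new [(4,6)] -> total=1
Click 2 (6,0) count=0: revealed 14 new [(2,0) (2,1) (2,2) (3,0) (3,1) (3,2) (4,0) (4,1) (4,2) (5,0) (5,1) (5,2) (6,0) (6,1)] -> total=15
Click 3 (4,4) count=1: revealed 1 new [(4,4)] -> total=16
Click 4 (2,2) count=3: revealed 0 new [(none)] -> total=16

Answer: 16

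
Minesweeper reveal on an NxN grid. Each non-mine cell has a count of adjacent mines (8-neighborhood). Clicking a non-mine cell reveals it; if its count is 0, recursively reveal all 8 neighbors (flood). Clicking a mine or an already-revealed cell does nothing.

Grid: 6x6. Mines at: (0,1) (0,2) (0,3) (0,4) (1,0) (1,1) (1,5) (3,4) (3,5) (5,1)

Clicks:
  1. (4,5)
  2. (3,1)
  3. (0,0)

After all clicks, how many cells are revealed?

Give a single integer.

Answer: 14

Derivation:
Click 1 (4,5) count=2: revealed 1 new [(4,5)] -> total=1
Click 2 (3,1) count=0: revealed 12 new [(2,0) (2,1) (2,2) (2,3) (3,0) (3,1) (3,2) (3,3) (4,0) (4,1) (4,2) (4,3)] -> total=13
Click 3 (0,0) count=3: revealed 1 new [(0,0)] -> total=14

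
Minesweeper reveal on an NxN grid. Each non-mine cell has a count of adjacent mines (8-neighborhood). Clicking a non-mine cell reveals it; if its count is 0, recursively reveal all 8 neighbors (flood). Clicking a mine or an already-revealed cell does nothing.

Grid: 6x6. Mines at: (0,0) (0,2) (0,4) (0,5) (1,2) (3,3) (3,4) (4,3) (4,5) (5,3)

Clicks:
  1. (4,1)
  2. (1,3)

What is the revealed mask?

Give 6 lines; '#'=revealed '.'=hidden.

Click 1 (4,1) count=0: revealed 14 new [(1,0) (1,1) (2,0) (2,1) (2,2) (3,0) (3,1) (3,2) (4,0) (4,1) (4,2) (5,0) (5,1) (5,2)] -> total=14
Click 2 (1,3) count=3: revealed 1 new [(1,3)] -> total=15

Answer: ......
##.#..
###...
###...
###...
###...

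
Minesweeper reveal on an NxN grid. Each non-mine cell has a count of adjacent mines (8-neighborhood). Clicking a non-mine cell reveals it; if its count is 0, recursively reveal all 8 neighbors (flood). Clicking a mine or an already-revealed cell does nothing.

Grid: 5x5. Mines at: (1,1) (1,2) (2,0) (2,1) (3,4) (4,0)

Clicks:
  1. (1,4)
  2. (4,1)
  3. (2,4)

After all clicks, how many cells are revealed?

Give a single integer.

Answer: 7

Derivation:
Click 1 (1,4) count=0: revealed 6 new [(0,3) (0,4) (1,3) (1,4) (2,3) (2,4)] -> total=6
Click 2 (4,1) count=1: revealed 1 new [(4,1)] -> total=7
Click 3 (2,4) count=1: revealed 0 new [(none)] -> total=7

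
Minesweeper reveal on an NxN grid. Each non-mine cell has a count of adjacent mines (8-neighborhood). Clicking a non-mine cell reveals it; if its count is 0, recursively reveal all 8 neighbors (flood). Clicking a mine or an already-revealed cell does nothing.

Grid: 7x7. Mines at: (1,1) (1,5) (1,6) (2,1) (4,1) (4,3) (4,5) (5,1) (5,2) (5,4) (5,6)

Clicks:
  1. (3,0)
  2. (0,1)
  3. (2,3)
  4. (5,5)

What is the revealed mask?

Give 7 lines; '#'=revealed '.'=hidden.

Answer: .####..
..###..
..###..
#.###..
.......
.....#.
.......

Derivation:
Click 1 (3,0) count=2: revealed 1 new [(3,0)] -> total=1
Click 2 (0,1) count=1: revealed 1 new [(0,1)] -> total=2
Click 3 (2,3) count=0: revealed 12 new [(0,2) (0,3) (0,4) (1,2) (1,3) (1,4) (2,2) (2,3) (2,4) (3,2) (3,3) (3,4)] -> total=14
Click 4 (5,5) count=3: revealed 1 new [(5,5)] -> total=15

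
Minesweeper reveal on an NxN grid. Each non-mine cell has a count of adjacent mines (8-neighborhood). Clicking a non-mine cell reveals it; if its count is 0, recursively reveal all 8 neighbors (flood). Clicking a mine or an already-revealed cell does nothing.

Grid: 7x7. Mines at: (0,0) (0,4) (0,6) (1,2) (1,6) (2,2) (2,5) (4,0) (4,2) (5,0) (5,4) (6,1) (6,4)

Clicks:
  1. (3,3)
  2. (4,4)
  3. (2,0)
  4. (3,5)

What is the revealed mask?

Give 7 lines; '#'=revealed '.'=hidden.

Click 1 (3,3) count=2: revealed 1 new [(3,3)] -> total=1
Click 2 (4,4) count=1: revealed 1 new [(4,4)] -> total=2
Click 3 (2,0) count=0: revealed 6 new [(1,0) (1,1) (2,0) (2,1) (3,0) (3,1)] -> total=8
Click 4 (3,5) count=1: revealed 1 new [(3,5)] -> total=9

Answer: .......
##.....
##.....
##.#.#.
....#..
.......
.......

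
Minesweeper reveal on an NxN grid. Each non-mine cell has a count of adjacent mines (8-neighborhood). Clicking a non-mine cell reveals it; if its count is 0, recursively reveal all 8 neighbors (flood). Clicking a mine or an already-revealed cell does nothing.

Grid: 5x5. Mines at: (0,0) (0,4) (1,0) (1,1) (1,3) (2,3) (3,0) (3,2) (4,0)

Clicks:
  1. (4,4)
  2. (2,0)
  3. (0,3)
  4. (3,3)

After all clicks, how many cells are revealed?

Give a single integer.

Answer: 6

Derivation:
Click 1 (4,4) count=0: revealed 4 new [(3,3) (3,4) (4,3) (4,4)] -> total=4
Click 2 (2,0) count=3: revealed 1 new [(2,0)] -> total=5
Click 3 (0,3) count=2: revealed 1 new [(0,3)] -> total=6
Click 4 (3,3) count=2: revealed 0 new [(none)] -> total=6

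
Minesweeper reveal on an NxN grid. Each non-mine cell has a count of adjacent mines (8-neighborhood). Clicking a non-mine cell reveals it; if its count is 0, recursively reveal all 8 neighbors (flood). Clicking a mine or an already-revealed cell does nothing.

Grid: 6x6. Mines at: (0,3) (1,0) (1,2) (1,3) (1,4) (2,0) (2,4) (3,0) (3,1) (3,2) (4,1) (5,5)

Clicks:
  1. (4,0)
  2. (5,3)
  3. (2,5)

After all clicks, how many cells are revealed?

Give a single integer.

Click 1 (4,0) count=3: revealed 1 new [(4,0)] -> total=1
Click 2 (5,3) count=0: revealed 6 new [(4,2) (4,3) (4,4) (5,2) (5,3) (5,4)] -> total=7
Click 3 (2,5) count=2: revealed 1 new [(2,5)] -> total=8

Answer: 8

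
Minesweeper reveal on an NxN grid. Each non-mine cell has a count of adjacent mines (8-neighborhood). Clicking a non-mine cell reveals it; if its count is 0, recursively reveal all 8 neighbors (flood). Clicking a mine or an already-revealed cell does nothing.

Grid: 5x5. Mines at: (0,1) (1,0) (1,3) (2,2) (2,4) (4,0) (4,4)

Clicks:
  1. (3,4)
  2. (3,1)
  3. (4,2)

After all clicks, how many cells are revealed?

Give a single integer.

Answer: 7

Derivation:
Click 1 (3,4) count=2: revealed 1 new [(3,4)] -> total=1
Click 2 (3,1) count=2: revealed 1 new [(3,1)] -> total=2
Click 3 (4,2) count=0: revealed 5 new [(3,2) (3,3) (4,1) (4,2) (4,3)] -> total=7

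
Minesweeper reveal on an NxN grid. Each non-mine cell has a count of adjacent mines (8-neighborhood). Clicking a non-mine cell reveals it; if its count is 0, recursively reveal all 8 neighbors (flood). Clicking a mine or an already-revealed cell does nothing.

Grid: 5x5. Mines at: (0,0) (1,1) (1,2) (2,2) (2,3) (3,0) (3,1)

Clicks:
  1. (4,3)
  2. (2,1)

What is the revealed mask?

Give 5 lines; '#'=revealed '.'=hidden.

Answer: .....
.....
.#...
..###
..###

Derivation:
Click 1 (4,3) count=0: revealed 6 new [(3,2) (3,3) (3,4) (4,2) (4,3) (4,4)] -> total=6
Click 2 (2,1) count=5: revealed 1 new [(2,1)] -> total=7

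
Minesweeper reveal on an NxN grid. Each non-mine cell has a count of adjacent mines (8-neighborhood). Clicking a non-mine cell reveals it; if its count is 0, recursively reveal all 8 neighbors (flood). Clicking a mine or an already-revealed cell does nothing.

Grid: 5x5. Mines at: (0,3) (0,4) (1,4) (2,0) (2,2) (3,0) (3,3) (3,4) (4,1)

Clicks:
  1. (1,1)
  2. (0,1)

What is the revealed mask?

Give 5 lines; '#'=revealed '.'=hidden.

Click 1 (1,1) count=2: revealed 1 new [(1,1)] -> total=1
Click 2 (0,1) count=0: revealed 5 new [(0,0) (0,1) (0,2) (1,0) (1,2)] -> total=6

Answer: ###..
###..
.....
.....
.....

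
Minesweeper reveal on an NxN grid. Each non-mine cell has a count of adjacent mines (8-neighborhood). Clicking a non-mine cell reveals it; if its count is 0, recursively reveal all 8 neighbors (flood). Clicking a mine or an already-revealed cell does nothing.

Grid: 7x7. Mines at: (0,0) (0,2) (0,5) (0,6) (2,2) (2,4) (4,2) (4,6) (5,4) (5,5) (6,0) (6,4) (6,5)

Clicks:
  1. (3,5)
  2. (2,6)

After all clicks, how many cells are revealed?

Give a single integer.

Click 1 (3,5) count=2: revealed 1 new [(3,5)] -> total=1
Click 2 (2,6) count=0: revealed 5 new [(1,5) (1,6) (2,5) (2,6) (3,6)] -> total=6

Answer: 6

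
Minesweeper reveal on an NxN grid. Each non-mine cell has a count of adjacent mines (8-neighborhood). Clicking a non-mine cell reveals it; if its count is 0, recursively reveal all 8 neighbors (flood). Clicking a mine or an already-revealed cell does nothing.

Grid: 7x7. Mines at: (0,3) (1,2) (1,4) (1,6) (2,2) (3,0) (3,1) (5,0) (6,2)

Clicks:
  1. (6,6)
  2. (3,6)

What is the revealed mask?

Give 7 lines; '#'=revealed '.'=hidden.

Answer: .......
.......
...####
..#####
..#####
..#####
...####

Derivation:
Click 1 (6,6) count=0: revealed 23 new [(2,3) (2,4) (2,5) (2,6) (3,2) (3,3) (3,4) (3,5) (3,6) (4,2) (4,3) (4,4) (4,5) (4,6) (5,2) (5,3) (5,4) (5,5) (5,6) (6,3) (6,4) (6,5) (6,6)] -> total=23
Click 2 (3,6) count=0: revealed 0 new [(none)] -> total=23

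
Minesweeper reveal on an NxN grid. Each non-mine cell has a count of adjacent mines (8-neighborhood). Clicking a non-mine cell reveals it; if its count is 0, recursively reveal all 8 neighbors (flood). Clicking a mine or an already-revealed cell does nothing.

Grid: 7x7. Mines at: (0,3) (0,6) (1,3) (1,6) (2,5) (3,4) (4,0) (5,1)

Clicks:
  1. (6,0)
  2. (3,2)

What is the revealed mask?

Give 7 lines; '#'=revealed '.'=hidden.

Answer: ###....
###....
####...
####...
.###...
.......
#......

Derivation:
Click 1 (6,0) count=1: revealed 1 new [(6,0)] -> total=1
Click 2 (3,2) count=0: revealed 17 new [(0,0) (0,1) (0,2) (1,0) (1,1) (1,2) (2,0) (2,1) (2,2) (2,3) (3,0) (3,1) (3,2) (3,3) (4,1) (4,2) (4,3)] -> total=18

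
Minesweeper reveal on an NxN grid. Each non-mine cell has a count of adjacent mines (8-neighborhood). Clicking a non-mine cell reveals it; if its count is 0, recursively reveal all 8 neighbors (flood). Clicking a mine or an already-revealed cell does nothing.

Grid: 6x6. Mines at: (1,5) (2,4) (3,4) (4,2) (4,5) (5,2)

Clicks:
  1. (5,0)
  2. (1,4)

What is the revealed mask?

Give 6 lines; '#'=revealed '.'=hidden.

Click 1 (5,0) count=0: revealed 22 new [(0,0) (0,1) (0,2) (0,3) (0,4) (1,0) (1,1) (1,2) (1,3) (1,4) (2,0) (2,1) (2,2) (2,3) (3,0) (3,1) (3,2) (3,3) (4,0) (4,1) (5,0) (5,1)] -> total=22
Click 2 (1,4) count=2: revealed 0 new [(none)] -> total=22

Answer: #####.
#####.
####..
####..
##....
##....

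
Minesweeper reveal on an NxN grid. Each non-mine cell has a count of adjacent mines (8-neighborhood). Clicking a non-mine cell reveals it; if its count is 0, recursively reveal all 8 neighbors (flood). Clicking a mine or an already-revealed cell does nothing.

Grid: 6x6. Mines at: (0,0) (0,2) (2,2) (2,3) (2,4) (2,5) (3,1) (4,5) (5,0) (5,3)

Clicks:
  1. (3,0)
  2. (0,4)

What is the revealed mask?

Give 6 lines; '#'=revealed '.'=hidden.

Click 1 (3,0) count=1: revealed 1 new [(3,0)] -> total=1
Click 2 (0,4) count=0: revealed 6 new [(0,3) (0,4) (0,5) (1,3) (1,4) (1,5)] -> total=7

Answer: ...###
...###
......
#.....
......
......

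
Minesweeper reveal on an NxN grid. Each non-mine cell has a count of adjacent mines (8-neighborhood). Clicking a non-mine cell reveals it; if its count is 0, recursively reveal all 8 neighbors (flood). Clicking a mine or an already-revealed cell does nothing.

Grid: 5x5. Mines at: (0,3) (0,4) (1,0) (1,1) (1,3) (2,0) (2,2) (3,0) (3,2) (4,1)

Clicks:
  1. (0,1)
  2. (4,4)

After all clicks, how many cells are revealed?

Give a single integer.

Click 1 (0,1) count=2: revealed 1 new [(0,1)] -> total=1
Click 2 (4,4) count=0: revealed 6 new [(2,3) (2,4) (3,3) (3,4) (4,3) (4,4)] -> total=7

Answer: 7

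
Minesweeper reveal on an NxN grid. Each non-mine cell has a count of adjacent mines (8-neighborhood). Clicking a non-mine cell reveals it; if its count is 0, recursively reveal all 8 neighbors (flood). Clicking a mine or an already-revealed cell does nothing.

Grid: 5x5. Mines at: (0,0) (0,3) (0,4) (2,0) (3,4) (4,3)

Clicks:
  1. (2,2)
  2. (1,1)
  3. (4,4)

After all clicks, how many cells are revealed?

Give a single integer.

Answer: 10

Derivation:
Click 1 (2,2) count=0: revealed 9 new [(1,1) (1,2) (1,3) (2,1) (2,2) (2,3) (3,1) (3,2) (3,3)] -> total=9
Click 2 (1,1) count=2: revealed 0 new [(none)] -> total=9
Click 3 (4,4) count=2: revealed 1 new [(4,4)] -> total=10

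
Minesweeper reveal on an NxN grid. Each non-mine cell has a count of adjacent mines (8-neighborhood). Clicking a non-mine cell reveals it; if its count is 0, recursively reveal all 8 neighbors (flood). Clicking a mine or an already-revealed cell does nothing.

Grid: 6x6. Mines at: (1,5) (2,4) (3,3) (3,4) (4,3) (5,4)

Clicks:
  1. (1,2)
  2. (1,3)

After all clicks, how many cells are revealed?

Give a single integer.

Answer: 23

Derivation:
Click 1 (1,2) count=0: revealed 23 new [(0,0) (0,1) (0,2) (0,3) (0,4) (1,0) (1,1) (1,2) (1,3) (1,4) (2,0) (2,1) (2,2) (2,3) (3,0) (3,1) (3,2) (4,0) (4,1) (4,2) (5,0) (5,1) (5,2)] -> total=23
Click 2 (1,3) count=1: revealed 0 new [(none)] -> total=23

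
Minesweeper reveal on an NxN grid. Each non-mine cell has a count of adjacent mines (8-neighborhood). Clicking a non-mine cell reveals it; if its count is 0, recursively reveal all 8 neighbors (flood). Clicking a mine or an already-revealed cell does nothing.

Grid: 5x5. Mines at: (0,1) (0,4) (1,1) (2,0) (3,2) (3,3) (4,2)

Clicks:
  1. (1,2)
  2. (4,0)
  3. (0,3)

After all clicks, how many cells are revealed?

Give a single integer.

Click 1 (1,2) count=2: revealed 1 new [(1,2)] -> total=1
Click 2 (4,0) count=0: revealed 4 new [(3,0) (3,1) (4,0) (4,1)] -> total=5
Click 3 (0,3) count=1: revealed 1 new [(0,3)] -> total=6

Answer: 6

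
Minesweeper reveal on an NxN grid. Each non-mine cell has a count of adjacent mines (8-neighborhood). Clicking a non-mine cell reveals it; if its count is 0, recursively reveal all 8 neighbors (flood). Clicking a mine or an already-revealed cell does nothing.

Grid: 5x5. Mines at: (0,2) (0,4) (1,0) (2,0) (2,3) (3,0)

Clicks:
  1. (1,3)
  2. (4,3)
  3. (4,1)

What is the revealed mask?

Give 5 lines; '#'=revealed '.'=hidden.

Answer: .....
...#.
.....
.####
.####

Derivation:
Click 1 (1,3) count=3: revealed 1 new [(1,3)] -> total=1
Click 2 (4,3) count=0: revealed 8 new [(3,1) (3,2) (3,3) (3,4) (4,1) (4,2) (4,3) (4,4)] -> total=9
Click 3 (4,1) count=1: revealed 0 new [(none)] -> total=9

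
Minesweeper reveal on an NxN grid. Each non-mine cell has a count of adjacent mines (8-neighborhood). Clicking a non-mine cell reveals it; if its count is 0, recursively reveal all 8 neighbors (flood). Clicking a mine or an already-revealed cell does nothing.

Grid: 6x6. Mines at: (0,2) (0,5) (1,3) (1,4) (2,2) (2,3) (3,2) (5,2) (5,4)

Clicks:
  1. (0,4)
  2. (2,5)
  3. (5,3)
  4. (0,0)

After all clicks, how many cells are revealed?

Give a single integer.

Answer: 15

Derivation:
Click 1 (0,4) count=3: revealed 1 new [(0,4)] -> total=1
Click 2 (2,5) count=1: revealed 1 new [(2,5)] -> total=2
Click 3 (5,3) count=2: revealed 1 new [(5,3)] -> total=3
Click 4 (0,0) count=0: revealed 12 new [(0,0) (0,1) (1,0) (1,1) (2,0) (2,1) (3,0) (3,1) (4,0) (4,1) (5,0) (5,1)] -> total=15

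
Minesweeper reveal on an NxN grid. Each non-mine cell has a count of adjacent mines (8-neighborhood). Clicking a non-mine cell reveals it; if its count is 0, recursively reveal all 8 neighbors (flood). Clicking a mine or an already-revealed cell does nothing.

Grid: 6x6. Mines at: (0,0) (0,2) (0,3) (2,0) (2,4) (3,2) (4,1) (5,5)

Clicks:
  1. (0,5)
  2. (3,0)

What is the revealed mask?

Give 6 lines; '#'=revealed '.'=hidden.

Click 1 (0,5) count=0: revealed 4 new [(0,4) (0,5) (1,4) (1,5)] -> total=4
Click 2 (3,0) count=2: revealed 1 new [(3,0)] -> total=5

Answer: ....##
....##
......
#.....
......
......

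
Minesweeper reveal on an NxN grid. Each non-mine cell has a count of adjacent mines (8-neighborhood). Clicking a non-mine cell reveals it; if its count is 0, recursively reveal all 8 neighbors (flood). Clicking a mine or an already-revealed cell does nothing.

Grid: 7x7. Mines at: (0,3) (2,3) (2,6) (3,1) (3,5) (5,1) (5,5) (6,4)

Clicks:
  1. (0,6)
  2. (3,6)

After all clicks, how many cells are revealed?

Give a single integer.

Answer: 7

Derivation:
Click 1 (0,6) count=0: revealed 6 new [(0,4) (0,5) (0,6) (1,4) (1,5) (1,6)] -> total=6
Click 2 (3,6) count=2: revealed 1 new [(3,6)] -> total=7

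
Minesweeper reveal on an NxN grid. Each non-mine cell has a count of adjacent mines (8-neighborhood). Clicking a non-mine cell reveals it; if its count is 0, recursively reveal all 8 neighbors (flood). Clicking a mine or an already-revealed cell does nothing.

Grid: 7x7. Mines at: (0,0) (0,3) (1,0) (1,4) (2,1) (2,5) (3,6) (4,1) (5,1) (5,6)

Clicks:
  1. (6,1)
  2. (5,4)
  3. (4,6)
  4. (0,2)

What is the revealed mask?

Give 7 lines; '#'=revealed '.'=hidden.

Click 1 (6,1) count=1: revealed 1 new [(6,1)] -> total=1
Click 2 (5,4) count=0: revealed 19 new [(2,2) (2,3) (2,4) (3,2) (3,3) (3,4) (3,5) (4,2) (4,3) (4,4) (4,5) (5,2) (5,3) (5,4) (5,5) (6,2) (6,3) (6,4) (6,5)] -> total=20
Click 3 (4,6) count=2: revealed 1 new [(4,6)] -> total=21
Click 4 (0,2) count=1: revealed 1 new [(0,2)] -> total=22

Answer: ..#....
.......
..###..
..####.
..#####
..####.
.#####.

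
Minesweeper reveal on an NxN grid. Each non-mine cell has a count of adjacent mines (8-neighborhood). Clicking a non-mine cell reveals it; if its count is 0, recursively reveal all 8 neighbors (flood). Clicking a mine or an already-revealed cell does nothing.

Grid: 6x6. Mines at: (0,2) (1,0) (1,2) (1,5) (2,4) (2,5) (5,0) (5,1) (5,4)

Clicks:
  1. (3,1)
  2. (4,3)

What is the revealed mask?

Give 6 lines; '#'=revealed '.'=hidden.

Answer: ......
......
####..
####..
####..
......

Derivation:
Click 1 (3,1) count=0: revealed 12 new [(2,0) (2,1) (2,2) (2,3) (3,0) (3,1) (3,2) (3,3) (4,0) (4,1) (4,2) (4,3)] -> total=12
Click 2 (4,3) count=1: revealed 0 new [(none)] -> total=12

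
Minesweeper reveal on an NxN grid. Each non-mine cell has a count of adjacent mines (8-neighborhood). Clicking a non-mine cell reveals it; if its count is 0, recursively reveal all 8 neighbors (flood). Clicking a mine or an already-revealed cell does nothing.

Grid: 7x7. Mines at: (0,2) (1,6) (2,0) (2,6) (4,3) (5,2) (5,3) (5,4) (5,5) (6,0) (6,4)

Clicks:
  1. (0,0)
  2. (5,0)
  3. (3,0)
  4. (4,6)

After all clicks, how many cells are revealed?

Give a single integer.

Answer: 7

Derivation:
Click 1 (0,0) count=0: revealed 4 new [(0,0) (0,1) (1,0) (1,1)] -> total=4
Click 2 (5,0) count=1: revealed 1 new [(5,0)] -> total=5
Click 3 (3,0) count=1: revealed 1 new [(3,0)] -> total=6
Click 4 (4,6) count=1: revealed 1 new [(4,6)] -> total=7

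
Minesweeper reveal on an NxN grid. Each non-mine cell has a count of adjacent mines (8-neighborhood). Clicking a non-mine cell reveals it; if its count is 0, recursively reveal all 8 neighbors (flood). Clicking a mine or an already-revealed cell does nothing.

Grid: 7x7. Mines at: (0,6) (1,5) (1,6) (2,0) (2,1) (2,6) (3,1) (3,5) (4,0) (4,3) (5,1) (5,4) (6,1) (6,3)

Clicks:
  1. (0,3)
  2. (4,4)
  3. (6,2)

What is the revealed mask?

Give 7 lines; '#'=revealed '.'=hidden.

Answer: #####..
#####..
..###..
..###..
....#..
.......
..#....

Derivation:
Click 1 (0,3) count=0: revealed 16 new [(0,0) (0,1) (0,2) (0,3) (0,4) (1,0) (1,1) (1,2) (1,3) (1,4) (2,2) (2,3) (2,4) (3,2) (3,3) (3,4)] -> total=16
Click 2 (4,4) count=3: revealed 1 new [(4,4)] -> total=17
Click 3 (6,2) count=3: revealed 1 new [(6,2)] -> total=18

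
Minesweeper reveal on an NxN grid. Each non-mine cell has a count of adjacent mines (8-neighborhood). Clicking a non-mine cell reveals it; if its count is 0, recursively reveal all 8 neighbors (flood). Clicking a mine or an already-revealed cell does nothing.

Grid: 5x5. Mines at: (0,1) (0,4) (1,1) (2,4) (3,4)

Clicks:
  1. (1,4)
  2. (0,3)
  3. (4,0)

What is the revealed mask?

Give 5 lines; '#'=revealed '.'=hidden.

Answer: ...#.
....#
####.
####.
####.

Derivation:
Click 1 (1,4) count=2: revealed 1 new [(1,4)] -> total=1
Click 2 (0,3) count=1: revealed 1 new [(0,3)] -> total=2
Click 3 (4,0) count=0: revealed 12 new [(2,0) (2,1) (2,2) (2,3) (3,0) (3,1) (3,2) (3,3) (4,0) (4,1) (4,2) (4,3)] -> total=14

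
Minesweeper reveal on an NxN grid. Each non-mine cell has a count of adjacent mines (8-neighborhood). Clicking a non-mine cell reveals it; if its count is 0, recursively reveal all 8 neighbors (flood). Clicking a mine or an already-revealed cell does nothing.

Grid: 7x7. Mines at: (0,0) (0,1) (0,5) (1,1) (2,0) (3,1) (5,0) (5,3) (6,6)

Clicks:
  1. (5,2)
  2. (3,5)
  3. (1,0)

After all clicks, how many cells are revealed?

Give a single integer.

Answer: 28

Derivation:
Click 1 (5,2) count=1: revealed 1 new [(5,2)] -> total=1
Click 2 (3,5) count=0: revealed 26 new [(0,2) (0,3) (0,4) (1,2) (1,3) (1,4) (1,5) (1,6) (2,2) (2,3) (2,4) (2,5) (2,6) (3,2) (3,3) (3,4) (3,5) (3,6) (4,2) (4,3) (4,4) (4,5) (4,6) (5,4) (5,5) (5,6)] -> total=27
Click 3 (1,0) count=4: revealed 1 new [(1,0)] -> total=28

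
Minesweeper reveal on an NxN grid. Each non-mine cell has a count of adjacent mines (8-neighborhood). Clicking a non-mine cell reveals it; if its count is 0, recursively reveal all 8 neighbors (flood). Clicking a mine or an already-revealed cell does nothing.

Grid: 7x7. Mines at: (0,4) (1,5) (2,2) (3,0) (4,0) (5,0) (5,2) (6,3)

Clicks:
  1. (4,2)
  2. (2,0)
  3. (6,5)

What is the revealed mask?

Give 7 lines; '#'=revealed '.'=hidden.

Answer: .......
.......
#..####
...####
..#####
...####
....###

Derivation:
Click 1 (4,2) count=1: revealed 1 new [(4,2)] -> total=1
Click 2 (2,0) count=1: revealed 1 new [(2,0)] -> total=2
Click 3 (6,5) count=0: revealed 19 new [(2,3) (2,4) (2,5) (2,6) (3,3) (3,4) (3,5) (3,6) (4,3) (4,4) (4,5) (4,6) (5,3) (5,4) (5,5) (5,6) (6,4) (6,5) (6,6)] -> total=21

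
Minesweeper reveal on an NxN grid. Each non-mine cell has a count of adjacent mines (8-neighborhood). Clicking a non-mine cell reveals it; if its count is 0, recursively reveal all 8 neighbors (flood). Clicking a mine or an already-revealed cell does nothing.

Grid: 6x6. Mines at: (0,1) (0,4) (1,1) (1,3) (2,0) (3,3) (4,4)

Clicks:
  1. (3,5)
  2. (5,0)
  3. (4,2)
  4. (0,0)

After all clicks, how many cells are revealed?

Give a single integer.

Click 1 (3,5) count=1: revealed 1 new [(3,5)] -> total=1
Click 2 (5,0) count=0: revealed 11 new [(3,0) (3,1) (3,2) (4,0) (4,1) (4,2) (4,3) (5,0) (5,1) (5,2) (5,3)] -> total=12
Click 3 (4,2) count=1: revealed 0 new [(none)] -> total=12
Click 4 (0,0) count=2: revealed 1 new [(0,0)] -> total=13

Answer: 13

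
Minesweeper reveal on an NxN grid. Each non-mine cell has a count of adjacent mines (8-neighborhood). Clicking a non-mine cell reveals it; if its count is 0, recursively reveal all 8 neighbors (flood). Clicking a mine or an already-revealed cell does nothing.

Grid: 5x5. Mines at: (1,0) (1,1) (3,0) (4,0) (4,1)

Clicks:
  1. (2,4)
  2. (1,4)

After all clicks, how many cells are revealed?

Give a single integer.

Click 1 (2,4) count=0: revealed 15 new [(0,2) (0,3) (0,4) (1,2) (1,3) (1,4) (2,2) (2,3) (2,4) (3,2) (3,3) (3,4) (4,2) (4,3) (4,4)] -> total=15
Click 2 (1,4) count=0: revealed 0 new [(none)] -> total=15

Answer: 15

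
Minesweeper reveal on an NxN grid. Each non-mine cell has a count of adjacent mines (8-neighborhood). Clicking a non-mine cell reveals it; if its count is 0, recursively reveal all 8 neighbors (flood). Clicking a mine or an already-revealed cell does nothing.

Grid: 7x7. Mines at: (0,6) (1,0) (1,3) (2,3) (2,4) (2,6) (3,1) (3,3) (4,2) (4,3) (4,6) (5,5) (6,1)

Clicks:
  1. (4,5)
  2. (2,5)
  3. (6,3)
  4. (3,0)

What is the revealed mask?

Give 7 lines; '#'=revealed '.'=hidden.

Click 1 (4,5) count=2: revealed 1 new [(4,5)] -> total=1
Click 2 (2,5) count=2: revealed 1 new [(2,5)] -> total=2
Click 3 (6,3) count=0: revealed 6 new [(5,2) (5,3) (5,4) (6,2) (6,3) (6,4)] -> total=8
Click 4 (3,0) count=1: revealed 1 new [(3,0)] -> total=9

Answer: .......
.......
.....#.
#......
.....#.
..###..
..###..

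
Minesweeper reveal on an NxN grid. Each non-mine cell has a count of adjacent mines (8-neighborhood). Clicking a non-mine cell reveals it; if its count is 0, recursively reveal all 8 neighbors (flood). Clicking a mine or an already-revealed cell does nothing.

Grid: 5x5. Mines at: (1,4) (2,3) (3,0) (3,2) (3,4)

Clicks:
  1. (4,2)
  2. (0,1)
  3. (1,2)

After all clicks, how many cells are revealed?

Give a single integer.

Answer: 12

Derivation:
Click 1 (4,2) count=1: revealed 1 new [(4,2)] -> total=1
Click 2 (0,1) count=0: revealed 11 new [(0,0) (0,1) (0,2) (0,3) (1,0) (1,1) (1,2) (1,3) (2,0) (2,1) (2,2)] -> total=12
Click 3 (1,2) count=1: revealed 0 new [(none)] -> total=12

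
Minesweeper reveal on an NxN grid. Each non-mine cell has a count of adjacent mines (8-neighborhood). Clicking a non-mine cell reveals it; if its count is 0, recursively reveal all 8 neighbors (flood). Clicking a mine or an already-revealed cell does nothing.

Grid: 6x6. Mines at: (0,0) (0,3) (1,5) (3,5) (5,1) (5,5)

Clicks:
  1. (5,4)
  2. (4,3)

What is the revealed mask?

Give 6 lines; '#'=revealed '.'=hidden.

Answer: ......
#####.
#####.
#####.
#####.
..###.

Derivation:
Click 1 (5,4) count=1: revealed 1 new [(5,4)] -> total=1
Click 2 (4,3) count=0: revealed 22 new [(1,0) (1,1) (1,2) (1,3) (1,4) (2,0) (2,1) (2,2) (2,3) (2,4) (3,0) (3,1) (3,2) (3,3) (3,4) (4,0) (4,1) (4,2) (4,3) (4,4) (5,2) (5,3)] -> total=23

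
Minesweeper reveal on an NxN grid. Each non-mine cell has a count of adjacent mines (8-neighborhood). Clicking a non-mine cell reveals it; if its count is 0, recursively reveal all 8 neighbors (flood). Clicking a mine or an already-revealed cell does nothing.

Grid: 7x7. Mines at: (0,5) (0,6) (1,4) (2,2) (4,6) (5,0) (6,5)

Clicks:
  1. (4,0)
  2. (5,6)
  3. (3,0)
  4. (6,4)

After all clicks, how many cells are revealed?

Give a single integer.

Click 1 (4,0) count=1: revealed 1 new [(4,0)] -> total=1
Click 2 (5,6) count=2: revealed 1 new [(5,6)] -> total=2
Click 3 (3,0) count=0: revealed 13 new [(0,0) (0,1) (0,2) (0,3) (1,0) (1,1) (1,2) (1,3) (2,0) (2,1) (3,0) (3,1) (4,1)] -> total=15
Click 4 (6,4) count=1: revealed 1 new [(6,4)] -> total=16

Answer: 16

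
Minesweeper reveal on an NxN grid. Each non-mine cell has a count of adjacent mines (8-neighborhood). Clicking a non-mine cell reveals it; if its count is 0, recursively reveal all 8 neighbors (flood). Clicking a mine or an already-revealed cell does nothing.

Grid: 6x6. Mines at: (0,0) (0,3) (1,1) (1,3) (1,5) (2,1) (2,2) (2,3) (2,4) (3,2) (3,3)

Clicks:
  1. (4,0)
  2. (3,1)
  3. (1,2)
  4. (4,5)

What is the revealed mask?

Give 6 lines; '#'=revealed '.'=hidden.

Click 1 (4,0) count=0: revealed 16 new [(3,0) (3,1) (3,4) (3,5) (4,0) (4,1) (4,2) (4,3) (4,4) (4,5) (5,0) (5,1) (5,2) (5,3) (5,4) (5,5)] -> total=16
Click 2 (3,1) count=3: revealed 0 new [(none)] -> total=16
Click 3 (1,2) count=6: revealed 1 new [(1,2)] -> total=17
Click 4 (4,5) count=0: revealed 0 new [(none)] -> total=17

Answer: ......
..#...
......
##..##
######
######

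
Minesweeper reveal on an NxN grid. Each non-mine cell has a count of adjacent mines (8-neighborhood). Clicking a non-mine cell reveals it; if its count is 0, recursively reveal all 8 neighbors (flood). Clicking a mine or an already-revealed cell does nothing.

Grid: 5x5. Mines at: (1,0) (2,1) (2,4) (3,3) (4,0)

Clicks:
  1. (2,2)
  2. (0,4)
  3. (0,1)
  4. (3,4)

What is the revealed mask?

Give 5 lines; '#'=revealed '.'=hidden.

Answer: .####
.####
..#..
....#
.....

Derivation:
Click 1 (2,2) count=2: revealed 1 new [(2,2)] -> total=1
Click 2 (0,4) count=0: revealed 8 new [(0,1) (0,2) (0,3) (0,4) (1,1) (1,2) (1,3) (1,4)] -> total=9
Click 3 (0,1) count=1: revealed 0 new [(none)] -> total=9
Click 4 (3,4) count=2: revealed 1 new [(3,4)] -> total=10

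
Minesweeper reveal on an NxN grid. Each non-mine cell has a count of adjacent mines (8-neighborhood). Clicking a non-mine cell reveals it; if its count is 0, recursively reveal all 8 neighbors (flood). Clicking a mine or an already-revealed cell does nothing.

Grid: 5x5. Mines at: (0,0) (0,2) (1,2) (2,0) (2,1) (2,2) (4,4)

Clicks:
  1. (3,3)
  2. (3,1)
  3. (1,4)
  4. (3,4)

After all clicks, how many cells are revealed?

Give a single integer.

Click 1 (3,3) count=2: revealed 1 new [(3,3)] -> total=1
Click 2 (3,1) count=3: revealed 1 new [(3,1)] -> total=2
Click 3 (1,4) count=0: revealed 7 new [(0,3) (0,4) (1,3) (1,4) (2,3) (2,4) (3,4)] -> total=9
Click 4 (3,4) count=1: revealed 0 new [(none)] -> total=9

Answer: 9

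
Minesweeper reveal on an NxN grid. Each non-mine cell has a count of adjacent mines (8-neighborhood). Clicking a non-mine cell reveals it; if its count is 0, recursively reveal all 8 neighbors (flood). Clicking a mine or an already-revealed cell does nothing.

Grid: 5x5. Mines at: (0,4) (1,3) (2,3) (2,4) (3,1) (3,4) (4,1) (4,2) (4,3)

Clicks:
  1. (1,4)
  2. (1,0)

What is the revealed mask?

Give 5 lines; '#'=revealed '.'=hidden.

Answer: ###..
###.#
###..
.....
.....

Derivation:
Click 1 (1,4) count=4: revealed 1 new [(1,4)] -> total=1
Click 2 (1,0) count=0: revealed 9 new [(0,0) (0,1) (0,2) (1,0) (1,1) (1,2) (2,0) (2,1) (2,2)] -> total=10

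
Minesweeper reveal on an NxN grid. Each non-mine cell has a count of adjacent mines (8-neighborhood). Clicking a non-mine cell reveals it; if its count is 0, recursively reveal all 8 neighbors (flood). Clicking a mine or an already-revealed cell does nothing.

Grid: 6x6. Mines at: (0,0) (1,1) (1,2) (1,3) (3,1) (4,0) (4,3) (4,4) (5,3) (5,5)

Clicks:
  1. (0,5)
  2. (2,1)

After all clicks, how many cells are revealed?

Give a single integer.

Click 1 (0,5) count=0: revealed 8 new [(0,4) (0,5) (1,4) (1,5) (2,4) (2,5) (3,4) (3,5)] -> total=8
Click 2 (2,1) count=3: revealed 1 new [(2,1)] -> total=9

Answer: 9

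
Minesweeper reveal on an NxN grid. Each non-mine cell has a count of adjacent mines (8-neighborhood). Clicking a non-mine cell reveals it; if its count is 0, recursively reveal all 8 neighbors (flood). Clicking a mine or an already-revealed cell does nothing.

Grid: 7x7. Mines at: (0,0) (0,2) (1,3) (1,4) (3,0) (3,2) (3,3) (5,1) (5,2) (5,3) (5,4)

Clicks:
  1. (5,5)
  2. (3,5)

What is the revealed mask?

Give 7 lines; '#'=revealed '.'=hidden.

Click 1 (5,5) count=1: revealed 1 new [(5,5)] -> total=1
Click 2 (3,5) count=0: revealed 16 new [(0,5) (0,6) (1,5) (1,6) (2,4) (2,5) (2,6) (3,4) (3,5) (3,6) (4,4) (4,5) (4,6) (5,6) (6,5) (6,6)] -> total=17

Answer: .....##
.....##
....###
....###
....###
.....##
.....##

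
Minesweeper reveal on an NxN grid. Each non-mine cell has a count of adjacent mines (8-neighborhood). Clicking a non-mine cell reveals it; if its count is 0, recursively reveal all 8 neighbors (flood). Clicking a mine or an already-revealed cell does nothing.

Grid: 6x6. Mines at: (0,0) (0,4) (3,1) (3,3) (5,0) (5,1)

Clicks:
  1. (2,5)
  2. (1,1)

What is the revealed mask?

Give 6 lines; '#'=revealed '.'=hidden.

Click 1 (2,5) count=0: revealed 14 new [(1,4) (1,5) (2,4) (2,5) (3,4) (3,5) (4,2) (4,3) (4,4) (4,5) (5,2) (5,3) (5,4) (5,5)] -> total=14
Click 2 (1,1) count=1: revealed 1 new [(1,1)] -> total=15

Answer: ......
.#..##
....##
....##
..####
..####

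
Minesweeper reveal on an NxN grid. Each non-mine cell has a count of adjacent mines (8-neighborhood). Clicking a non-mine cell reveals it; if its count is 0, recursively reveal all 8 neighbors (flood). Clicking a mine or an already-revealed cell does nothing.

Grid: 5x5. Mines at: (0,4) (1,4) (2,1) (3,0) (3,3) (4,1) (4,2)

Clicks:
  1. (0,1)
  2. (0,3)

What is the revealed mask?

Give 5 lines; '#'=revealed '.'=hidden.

Click 1 (0,1) count=0: revealed 8 new [(0,0) (0,1) (0,2) (0,3) (1,0) (1,1) (1,2) (1,3)] -> total=8
Click 2 (0,3) count=2: revealed 0 new [(none)] -> total=8

Answer: ####.
####.
.....
.....
.....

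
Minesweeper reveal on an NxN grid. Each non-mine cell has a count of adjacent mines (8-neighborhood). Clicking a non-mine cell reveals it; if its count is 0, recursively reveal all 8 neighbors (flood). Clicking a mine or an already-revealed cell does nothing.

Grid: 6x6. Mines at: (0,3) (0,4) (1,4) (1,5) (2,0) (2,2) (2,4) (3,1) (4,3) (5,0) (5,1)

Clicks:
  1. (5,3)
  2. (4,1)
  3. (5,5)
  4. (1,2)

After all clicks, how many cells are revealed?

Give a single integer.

Answer: 9

Derivation:
Click 1 (5,3) count=1: revealed 1 new [(5,3)] -> total=1
Click 2 (4,1) count=3: revealed 1 new [(4,1)] -> total=2
Click 3 (5,5) count=0: revealed 6 new [(3,4) (3,5) (4,4) (4,5) (5,4) (5,5)] -> total=8
Click 4 (1,2) count=2: revealed 1 new [(1,2)] -> total=9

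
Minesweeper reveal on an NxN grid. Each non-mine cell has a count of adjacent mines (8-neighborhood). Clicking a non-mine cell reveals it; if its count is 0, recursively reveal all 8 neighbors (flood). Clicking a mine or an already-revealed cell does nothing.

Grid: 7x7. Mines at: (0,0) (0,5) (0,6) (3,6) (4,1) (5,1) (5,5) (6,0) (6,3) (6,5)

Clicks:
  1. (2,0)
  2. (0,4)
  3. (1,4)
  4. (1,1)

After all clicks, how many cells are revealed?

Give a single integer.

Answer: 29

Derivation:
Click 1 (2,0) count=0: revealed 29 new [(0,1) (0,2) (0,3) (0,4) (1,0) (1,1) (1,2) (1,3) (1,4) (1,5) (2,0) (2,1) (2,2) (2,3) (2,4) (2,5) (3,0) (3,1) (3,2) (3,3) (3,4) (3,5) (4,2) (4,3) (4,4) (4,5) (5,2) (5,3) (5,4)] -> total=29
Click 2 (0,4) count=1: revealed 0 new [(none)] -> total=29
Click 3 (1,4) count=1: revealed 0 new [(none)] -> total=29
Click 4 (1,1) count=1: revealed 0 new [(none)] -> total=29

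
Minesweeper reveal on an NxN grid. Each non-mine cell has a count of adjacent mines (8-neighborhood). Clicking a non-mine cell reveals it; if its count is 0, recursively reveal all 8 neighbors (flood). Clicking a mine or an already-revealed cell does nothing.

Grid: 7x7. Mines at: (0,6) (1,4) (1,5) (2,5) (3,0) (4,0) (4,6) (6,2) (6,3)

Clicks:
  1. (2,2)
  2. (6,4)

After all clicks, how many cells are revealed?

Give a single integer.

Answer: 29

Derivation:
Click 1 (2,2) count=0: revealed 28 new [(0,0) (0,1) (0,2) (0,3) (1,0) (1,1) (1,2) (1,3) (2,0) (2,1) (2,2) (2,3) (2,4) (3,1) (3,2) (3,3) (3,4) (3,5) (4,1) (4,2) (4,3) (4,4) (4,5) (5,1) (5,2) (5,3) (5,4) (5,5)] -> total=28
Click 2 (6,4) count=1: revealed 1 new [(6,4)] -> total=29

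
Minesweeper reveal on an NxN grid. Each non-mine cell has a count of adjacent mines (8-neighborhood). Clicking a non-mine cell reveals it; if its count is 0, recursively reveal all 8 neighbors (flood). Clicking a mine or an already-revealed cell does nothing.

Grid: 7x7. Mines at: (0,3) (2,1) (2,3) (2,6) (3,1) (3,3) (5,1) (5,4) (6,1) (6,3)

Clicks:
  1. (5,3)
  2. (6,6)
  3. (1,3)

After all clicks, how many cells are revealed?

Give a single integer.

Click 1 (5,3) count=2: revealed 1 new [(5,3)] -> total=1
Click 2 (6,6) count=0: revealed 8 new [(3,5) (3,6) (4,5) (4,6) (5,5) (5,6) (6,5) (6,6)] -> total=9
Click 3 (1,3) count=2: revealed 1 new [(1,3)] -> total=10

Answer: 10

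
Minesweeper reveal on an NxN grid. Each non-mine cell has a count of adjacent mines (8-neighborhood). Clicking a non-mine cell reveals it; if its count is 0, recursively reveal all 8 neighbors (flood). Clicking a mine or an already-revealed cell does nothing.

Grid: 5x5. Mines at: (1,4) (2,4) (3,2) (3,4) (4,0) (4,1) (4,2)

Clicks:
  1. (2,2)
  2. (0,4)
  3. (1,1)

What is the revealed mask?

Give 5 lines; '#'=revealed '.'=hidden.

Answer: #####
####.
####.
##...
.....

Derivation:
Click 1 (2,2) count=1: revealed 1 new [(2,2)] -> total=1
Click 2 (0,4) count=1: revealed 1 new [(0,4)] -> total=2
Click 3 (1,1) count=0: revealed 13 new [(0,0) (0,1) (0,2) (0,3) (1,0) (1,1) (1,2) (1,3) (2,0) (2,1) (2,3) (3,0) (3,1)] -> total=15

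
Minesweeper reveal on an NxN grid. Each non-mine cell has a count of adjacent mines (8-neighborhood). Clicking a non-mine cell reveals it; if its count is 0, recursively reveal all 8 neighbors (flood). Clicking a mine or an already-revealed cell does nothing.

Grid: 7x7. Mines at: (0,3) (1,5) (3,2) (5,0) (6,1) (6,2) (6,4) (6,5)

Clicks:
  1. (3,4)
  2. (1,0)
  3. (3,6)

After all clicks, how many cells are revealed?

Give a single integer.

Answer: 29

Derivation:
Click 1 (3,4) count=0: revealed 16 new [(2,3) (2,4) (2,5) (2,6) (3,3) (3,4) (3,5) (3,6) (4,3) (4,4) (4,5) (4,6) (5,3) (5,4) (5,5) (5,6)] -> total=16
Click 2 (1,0) count=0: revealed 13 new [(0,0) (0,1) (0,2) (1,0) (1,1) (1,2) (2,0) (2,1) (2,2) (3,0) (3,1) (4,0) (4,1)] -> total=29
Click 3 (3,6) count=0: revealed 0 new [(none)] -> total=29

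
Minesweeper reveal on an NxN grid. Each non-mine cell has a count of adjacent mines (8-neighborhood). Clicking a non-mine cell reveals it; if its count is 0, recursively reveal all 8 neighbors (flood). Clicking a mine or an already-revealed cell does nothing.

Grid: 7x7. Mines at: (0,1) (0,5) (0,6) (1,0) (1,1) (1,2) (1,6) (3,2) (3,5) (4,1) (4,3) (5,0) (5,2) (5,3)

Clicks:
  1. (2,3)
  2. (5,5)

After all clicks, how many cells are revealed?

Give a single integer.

Answer: 10

Derivation:
Click 1 (2,3) count=2: revealed 1 new [(2,3)] -> total=1
Click 2 (5,5) count=0: revealed 9 new [(4,4) (4,5) (4,6) (5,4) (5,5) (5,6) (6,4) (6,5) (6,6)] -> total=10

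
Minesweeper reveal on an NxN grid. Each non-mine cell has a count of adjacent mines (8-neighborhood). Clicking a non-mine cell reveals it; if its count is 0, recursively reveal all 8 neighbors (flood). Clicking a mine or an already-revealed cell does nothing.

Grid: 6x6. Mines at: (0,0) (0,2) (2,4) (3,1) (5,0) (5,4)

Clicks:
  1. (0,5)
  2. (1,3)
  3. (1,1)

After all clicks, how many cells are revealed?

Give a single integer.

Click 1 (0,5) count=0: revealed 6 new [(0,3) (0,4) (0,5) (1,3) (1,4) (1,5)] -> total=6
Click 2 (1,3) count=2: revealed 0 new [(none)] -> total=6
Click 3 (1,1) count=2: revealed 1 new [(1,1)] -> total=7

Answer: 7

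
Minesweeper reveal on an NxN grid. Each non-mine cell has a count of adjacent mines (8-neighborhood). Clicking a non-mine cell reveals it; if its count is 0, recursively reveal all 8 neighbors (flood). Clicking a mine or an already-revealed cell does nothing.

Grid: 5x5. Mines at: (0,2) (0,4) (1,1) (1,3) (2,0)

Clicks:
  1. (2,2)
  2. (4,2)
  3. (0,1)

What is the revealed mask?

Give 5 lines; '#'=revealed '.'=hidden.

Click 1 (2,2) count=2: revealed 1 new [(2,2)] -> total=1
Click 2 (4,2) count=0: revealed 13 new [(2,1) (2,3) (2,4) (3,0) (3,1) (3,2) (3,3) (3,4) (4,0) (4,1) (4,2) (4,3) (4,4)] -> total=14
Click 3 (0,1) count=2: revealed 1 new [(0,1)] -> total=15

Answer: .#...
.....
.####
#####
#####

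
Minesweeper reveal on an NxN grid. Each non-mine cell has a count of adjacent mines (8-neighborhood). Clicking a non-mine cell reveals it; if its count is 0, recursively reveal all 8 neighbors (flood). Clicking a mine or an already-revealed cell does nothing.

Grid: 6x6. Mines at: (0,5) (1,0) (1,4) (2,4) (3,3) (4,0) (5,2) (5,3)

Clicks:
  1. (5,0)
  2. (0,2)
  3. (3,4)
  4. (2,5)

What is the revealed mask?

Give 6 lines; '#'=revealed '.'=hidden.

Answer: .###..
.###..
.###.#
....#.
......
#.....

Derivation:
Click 1 (5,0) count=1: revealed 1 new [(5,0)] -> total=1
Click 2 (0,2) count=0: revealed 9 new [(0,1) (0,2) (0,3) (1,1) (1,2) (1,3) (2,1) (2,2) (2,3)] -> total=10
Click 3 (3,4) count=2: revealed 1 new [(3,4)] -> total=11
Click 4 (2,5) count=2: revealed 1 new [(2,5)] -> total=12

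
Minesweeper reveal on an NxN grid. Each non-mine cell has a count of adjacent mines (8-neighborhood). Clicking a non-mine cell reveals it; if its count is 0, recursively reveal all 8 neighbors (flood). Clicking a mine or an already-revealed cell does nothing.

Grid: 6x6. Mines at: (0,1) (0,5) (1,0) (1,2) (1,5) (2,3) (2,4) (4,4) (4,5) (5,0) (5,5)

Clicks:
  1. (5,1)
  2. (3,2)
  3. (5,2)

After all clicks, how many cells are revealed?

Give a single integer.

Answer: 14

Derivation:
Click 1 (5,1) count=1: revealed 1 new [(5,1)] -> total=1
Click 2 (3,2) count=1: revealed 1 new [(3,2)] -> total=2
Click 3 (5,2) count=0: revealed 12 new [(2,0) (2,1) (2,2) (3,0) (3,1) (3,3) (4,0) (4,1) (4,2) (4,3) (5,2) (5,3)] -> total=14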